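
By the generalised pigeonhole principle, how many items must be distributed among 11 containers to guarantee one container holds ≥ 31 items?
n = (31 − 1)·11 + 1 = 331

By the generalised pigeonhole principle, to guarantee some box contains ≥ r objects we need more than (r − 1) · k objects total. Threshold: n = (r − 1) · k + 1. With r = 31 and k = 11: n = 30 · 11 + 1 = 330 + 1 = 331. For n = 330 = 30 · 11, we can put exactly 30 objects in every box, avoiding 31 in any single one — so 331 is tight.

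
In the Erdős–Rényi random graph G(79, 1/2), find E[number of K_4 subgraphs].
E[# K_4] = C(79, 4) · (1/2)^C(4, 2) = 1502501 / 2^6 = 23476.578125

For each 4-subset S of vertices (there are C(79, 4) = 1502501 such S), let X_S = 1 if S induces a K_4 (all C(4, 2) = 6 edges present). Then P(X_S = 1) = (1/2)^6 = 1/64. By linearity of expectation, E[# K_4] = C(79, 4) · (1/2)^6 = 1502501 / 64 = 23476.578125.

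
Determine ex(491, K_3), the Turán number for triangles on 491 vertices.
ex(491, K_3) = ⌊491^2/4⌋ = 60270

Mantel (1907): a triangle-free graph on n vertices has at most ⌊n^2/4⌋ edges, with equality for the complete bipartite graph K_{⌊n/2⌋, ⌈n/2⌉}. For n = 491: ⌊491^2/4⌋ = ⌊241081/4⌋ = 60270. The extremal graph is K_{245, 246}, which has 245·246 = 60270 edges.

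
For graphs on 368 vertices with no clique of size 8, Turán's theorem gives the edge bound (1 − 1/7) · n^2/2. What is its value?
Turán density bound = (6/7) · 368^2/2 = 406272/7 ≈ 58038.8571

Turán's theorem: ex(n, K_{r+1}) is achieved by the complete r-partite Turán graph T(n, r) with parts as balanced as possible, and is at most (1 − 1/r) · n^2/2. For r = 7, n = 368: the density bound is (6/7) · 135424/2 = 406272/7 ≈ 58038.8571. The integer-valued extremum is e(T(368, 7)) = 58038, which is strictly less than the density bound 406272/7 since 7 ∤ 368 (the parts of T(368, 7) cannot all be equal).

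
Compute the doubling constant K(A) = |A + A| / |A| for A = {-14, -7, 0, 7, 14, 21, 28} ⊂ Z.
K = |A + A| / |A| = 13/7

Enumerate A + A = {a + b : a, b ∈ A}. With |A| = 7, there are |A|^2 = 49 ordered sum pairs; collecting distinct values, A + A = {-28, -21, -14, -7, 0, 7, 14, 21, 28, 35, 42, 49, 56}, so |A + A| = 13. Thus K = 13/7. Here |A + A| = 2|A| − 1 = 13, the minimum possible — so K = 13/7 is minimal, which holds iff A is an arithmetic progression.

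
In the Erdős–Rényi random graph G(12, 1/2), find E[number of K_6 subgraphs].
E[# K_6] = C(12, 6) · (1/2)^C(6, 2) = 924 / 2^15 = 231/8192 ≈ 0.028198

For each 6-subset S of vertices (there are C(12, 6) = 924 such S), let X_S = 1 if S induces a K_6 (all C(6, 2) = 15 edges present). Then P(X_S = 1) = (1/2)^15 = 1/32768. By linearity of expectation, E[# K_6] = C(12, 6) · (1/2)^15 = 924 / 32768 = 231/8192 ≈ 0.028198.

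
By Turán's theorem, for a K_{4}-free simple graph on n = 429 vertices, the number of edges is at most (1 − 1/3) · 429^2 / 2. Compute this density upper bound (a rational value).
Turán density bound = (2/3) · 429^2/2 = 61347

Turán's theorem: ex(n, K_{r+1}) is achieved by the complete r-partite Turán graph T(n, r) with parts as balanced as possible, and is at most (1 − 1/r) · n^2/2. For r = 3, n = 429: the density bound is (2/3) · 184041/2 = 61347. Since 3 ∣ 429, the Turán graph T(429, 3) has parts of equal size 143, and its edge count e(T(429, 3)) = 61347 attains the density bound exactly.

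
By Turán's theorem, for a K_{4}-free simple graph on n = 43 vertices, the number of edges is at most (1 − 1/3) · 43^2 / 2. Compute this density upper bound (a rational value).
Turán density bound = (2/3) · 43^2/2 = 1849/3 ≈ 616.3333

Turán's theorem: ex(n, K_{r+1}) is achieved by the complete r-partite Turán graph T(n, r) with parts as balanced as possible, and is at most (1 − 1/r) · n^2/2. For r = 3, n = 43: the density bound is (2/3) · 1849/2 = 1849/3 ≈ 616.3333. The integer-valued extremum is e(T(43, 3)) = 616, which is strictly less than the density bound 1849/3 since 3 ∤ 43 (the parts of T(43, 3) cannot all be equal).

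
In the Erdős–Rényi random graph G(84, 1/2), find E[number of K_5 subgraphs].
E[# K_5] = C(84, 5) · (1/2)^C(5, 2) = 30872016 / 2^10 = 1929501/64 = 30148.453125

For each 5-subset S of vertices (there are C(84, 5) = 30872016 such S), let X_S = 1 if S induces a K_5 (all C(5, 2) = 10 edges present). Then P(X_S = 1) = (1/2)^10 = 1/1024. By linearity of expectation, E[# K_5] = C(84, 5) · (1/2)^10 = 30872016 / 1024 = 1929501/64 = 30148.453125.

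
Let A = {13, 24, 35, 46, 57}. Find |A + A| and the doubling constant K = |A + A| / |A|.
K = |A + A| / |A| = 9/5

Enumerate A + A = {a + b : a, b ∈ A}. With |A| = 5, there are |A|^2 = 25 ordered sum pairs; collecting distinct values, A + A = {26, 37, 48, 59, 70, 81, 92, 103, 114}, so |A + A| = 9. Thus K = 9/5. Here |A + A| = 2|A| − 1 = 9, the minimum possible — so K = 9/5 is minimal, which holds iff A is an arithmetic progression.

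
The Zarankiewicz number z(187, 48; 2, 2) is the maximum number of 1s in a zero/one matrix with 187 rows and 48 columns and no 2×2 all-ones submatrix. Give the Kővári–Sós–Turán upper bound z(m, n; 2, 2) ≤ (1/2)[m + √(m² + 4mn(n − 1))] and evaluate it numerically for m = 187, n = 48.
z(187, 48; 2, 2) ≤ (1/2)[187 + √(187² + 4·187·48·47)] = (1/2)[187 + √1722457] = 749.712

Kővári–Sós–Turán: let r_1, ..., r_187 be the row sums and z = Σ r_i the total number of 1s. Each pair of columns can share at most one row with both entries 1 (else a 2×2 all-ones block appears), so Σ_i C(r_i, 2) ≤ C(48, 2) = 1128. By convexity Σ_i C(r_i, 2) ≥ 187·C(z/187, 2) = z(z − 187)/(2·187), giving z² − 187z − 187·48·47 ≤ 0 and hence z ≤ (1/2)[187 + √(34969 + 4·421872)] = (1/2)[187 + √1722457] ≈ (1/2)(187 + 1312.4241) = 749.712.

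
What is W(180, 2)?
W(180, 2) = 180 + 1 = 181

A 2-term AP is any pair of integers, so a monochromatic 2-AP exists iff some colour is used at least twice. With 180 colours, the colouring i ↦ i on {1, ..., 180} uses each colour once, avoiding any monochromatic pair, so W(180, 2) > 180. For {1, ..., 181}, pigeonhole forces two integers of the same colour, which form a monochromatic 2-AP. Hence W(180, 2) = 181.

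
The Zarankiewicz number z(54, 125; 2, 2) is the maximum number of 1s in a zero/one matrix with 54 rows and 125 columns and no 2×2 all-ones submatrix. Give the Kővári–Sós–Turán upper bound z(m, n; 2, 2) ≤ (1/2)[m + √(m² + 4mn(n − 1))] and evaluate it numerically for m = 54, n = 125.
z(54, 125; 2, 2) ≤ (1/2)[54 + √(54² + 4·54·125·124)] = (1/2)[54 + √3350916] = 942.2754

Kővári–Sós–Turán: let r_1, ..., r_54 be the row sums and z = Σ r_i the total number of 1s. Each pair of columns can share at most one row with both entries 1 (else a 2×2 all-ones block appears), so Σ_i C(r_i, 2) ≤ C(125, 2) = 7750. By convexity Σ_i C(r_i, 2) ≥ 54·C(z/54, 2) = z(z − 54)/(2·54), giving z² − 54z − 54·125·124 ≤ 0 and hence z ≤ (1/2)[54 + √(2916 + 4·837000)] = (1/2)[54 + √3350916] ≈ (1/2)(54 + 1830.5507) = 942.2754.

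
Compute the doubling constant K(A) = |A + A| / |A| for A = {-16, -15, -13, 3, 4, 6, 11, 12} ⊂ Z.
K = |A + A| / |A| = 31/8

Enumerate A + A = {a + b : a, b ∈ A}. With |A| = 8, there are |A|^2 = 64 ordered sum pairs; collecting distinct values, A + A = {-32, -31, -30, -29, -28, -26, -13, -12, -11, -10, -9, -7, -5, -4, -3, -2, -1, 6, 7, 8, 9, 10, 12, 14, 15, 16, 17, 18, 22, 23, 24}, so |A + A| = 31. Thus K = 31/8. For comparison, the minimum possible |A + A| over all 8-element sets is 2·8 − 1 = 15 (so min K = 15/8), attained only by arithmetic progressions.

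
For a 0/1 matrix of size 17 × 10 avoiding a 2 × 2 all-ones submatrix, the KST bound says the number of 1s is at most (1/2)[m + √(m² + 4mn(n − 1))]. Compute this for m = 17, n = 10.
z(17, 10; 2, 2) ≤ (1/2)[17 + √(17² + 4·17·10·9)] = (1/2)[17 + √6409] = 48.5281

Kővári–Sós–Turán: let r_1, ..., r_17 be the row sums and z = Σ r_i the total number of 1s. Each pair of columns can share at most one row with both entries 1 (else a 2×2 all-ones block appears), so Σ_i C(r_i, 2) ≤ C(10, 2) = 45. By convexity Σ_i C(r_i, 2) ≥ 17·C(z/17, 2) = z(z − 17)/(2·17), giving z² − 17z − 17·10·9 ≤ 0 and hence z ≤ (1/2)[17 + √(289 + 4·1530)] = (1/2)[17 + √6409] ≈ (1/2)(17 + 80.0562) = 48.5281.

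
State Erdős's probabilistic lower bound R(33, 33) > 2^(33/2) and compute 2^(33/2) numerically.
2^(33/2) = 92681.9; so R(33, 33) > 92681.9

Colour each edge of K_n uniformly at random with red/blue. The expected number of monochromatic K_33 is C(n, 33) · 2 · 2^(−C(33,2)). If C(n, 33) · 2^(1 − C(33,2)) < 1, then with positive probability no monochromatic K_33 exists, so R(33, 33) > n. The standard estimate C(n, 33) ≤ n^33/33! shows this inequality holds whenever n ≤ 2^(33/2) (since 33! · 2^(C(33,2) − 1) > 2^(33^2/2) ≥ n^33). Hence R(33, 33) > 2^(33/2) = 92681.9.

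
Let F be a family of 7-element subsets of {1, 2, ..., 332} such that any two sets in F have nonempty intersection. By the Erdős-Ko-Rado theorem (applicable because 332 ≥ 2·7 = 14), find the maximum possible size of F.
max |F| = C(331, 6) = 1745197296766

The Erdős-Ko-Rado theorem states: for n ≥ 2k, an intersecting family of k-subsets of an n-element set has size at most C(n − 1, k − 1), with equality for 'star' families {A ⊆ [n] : |A| = k, i ∈ A} (fix an element i). For n = 332, k = 7: C(331, 6) = 1745197296766.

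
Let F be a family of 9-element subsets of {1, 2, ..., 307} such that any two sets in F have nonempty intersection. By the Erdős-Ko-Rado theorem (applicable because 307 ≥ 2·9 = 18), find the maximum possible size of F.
max |F| = C(306, 8) = 1738532589399450

The Erdős-Ko-Rado theorem states: for n ≥ 2k, an intersecting family of k-subsets of an n-element set has size at most C(n − 1, k − 1), with equality for 'star' families {A ⊆ [n] : |A| = k, i ∈ A} (fix an element i). For n = 307, k = 9: C(306, 8) = 1738532589399450.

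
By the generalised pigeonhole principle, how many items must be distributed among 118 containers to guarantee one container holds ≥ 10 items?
n = (10 − 1)·118 + 1 = 1063

By the generalised pigeonhole principle, to guarantee some box contains ≥ r objects we need more than (r − 1) · k objects total. Threshold: n = (r − 1) · k + 1. With r = 10 and k = 118: n = 9 · 118 + 1 = 1062 + 1 = 1063. For n = 1062 = 9 · 118, we can put exactly 9 objects in every box, avoiding 10 in any single one — so 1063 is tight.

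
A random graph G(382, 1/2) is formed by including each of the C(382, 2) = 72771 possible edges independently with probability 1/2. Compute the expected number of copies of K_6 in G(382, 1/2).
E[# K_6] = C(382, 6) · (1/2)^C(6, 2) = 4148697778407 / 2^15 ≈ 126608208.569550

For each 6-subset S of vertices (there are C(382, 6) = 4148697778407 such S), let X_S = 1 if S induces a K_6 (all C(6, 2) = 15 edges present). Then P(X_S = 1) = (1/2)^15 = 1/32768. By linearity of expectation, E[# K_6] = C(382, 6) · (1/2)^15 = 4148697778407 / 32768 ≈ 126608208.569550.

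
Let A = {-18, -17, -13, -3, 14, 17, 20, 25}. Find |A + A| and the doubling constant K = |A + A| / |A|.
K = |A + A| / |A| = 34/8 = 17/4

Enumerate A + A = {a + b : a, b ∈ A}. With |A| = 8, there are |A|^2 = 64 ordered sum pairs; collecting distinct values, A + A = {-36, -35, -34, -31, -30, -26, -21, -20, -16, -6, -4, -3, -1, 0, 1, 2, 3, 4, 7, 8, 11, 12, 14, 17, 22, 28, 31, 34, 37, 39, 40, 42, 45, 50}, so |A + A| = 34. Thus K = 34/8 = 17/4. For comparison, the minimum possible |A + A| over all 8-element sets is 2·8 − 1 = 15 (so min K = 15/8), attained only by arithmetic progressions.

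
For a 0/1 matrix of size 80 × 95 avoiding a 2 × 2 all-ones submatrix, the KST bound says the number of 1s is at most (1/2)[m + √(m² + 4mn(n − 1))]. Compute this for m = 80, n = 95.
z(80, 95; 2, 2) ≤ (1/2)[80 + √(80² + 4·80·95·94)] = (1/2)[80 + √2864000] = 886.1678

Kővári–Sós–Turán: let r_1, ..., r_80 be the row sums and z = Σ r_i the total number of 1s. Each pair of columns can share at most one row with both entries 1 (else a 2×2 all-ones block appears), so Σ_i C(r_i, 2) ≤ C(95, 2) = 4465. By convexity Σ_i C(r_i, 2) ≥ 80·C(z/80, 2) = z(z − 80)/(2·80), giving z² − 80z − 80·95·94 ≤ 0 and hence z ≤ (1/2)[80 + √(6400 + 4·714400)] = (1/2)[80 + √2864000] ≈ (1/2)(80 + 1692.3357) = 886.1678.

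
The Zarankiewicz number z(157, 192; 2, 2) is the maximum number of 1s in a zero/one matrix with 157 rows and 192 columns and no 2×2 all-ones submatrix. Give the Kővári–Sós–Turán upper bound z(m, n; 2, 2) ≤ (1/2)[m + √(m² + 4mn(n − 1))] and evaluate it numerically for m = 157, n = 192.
z(157, 192; 2, 2) ≤ (1/2)[157 + √(157² + 4·157·192·191)] = (1/2)[157 + √23054665] = 2479.2637

Kővári–Sós–Turán: let r_1, ..., r_157 be the row sums and z = Σ r_i the total number of 1s. Each pair of columns can share at most one row with both entries 1 (else a 2×2 all-ones block appears), so Σ_i C(r_i, 2) ≤ C(192, 2) = 18336. By convexity Σ_i C(r_i, 2) ≥ 157·C(z/157, 2) = z(z − 157)/(2·157), giving z² − 157z − 157·192·191 ≤ 0 and hence z ≤ (1/2)[157 + √(24649 + 4·5757504)] = (1/2)[157 + √23054665] ≈ (1/2)(157 + 4801.5274) = 2479.2637.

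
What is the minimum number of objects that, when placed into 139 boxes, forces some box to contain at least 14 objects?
n = (14 − 1)·139 + 1 = 1808

By the generalised pigeonhole principle, to guarantee some box contains ≥ r objects we need more than (r − 1) · k objects total. Threshold: n = (r − 1) · k + 1. With r = 14 and k = 139: n = 13 · 139 + 1 = 1807 + 1 = 1808. For n = 1807 = 13 · 139, we can put exactly 13 objects in every box, avoiding 14 in any single one — so 1808 is tight.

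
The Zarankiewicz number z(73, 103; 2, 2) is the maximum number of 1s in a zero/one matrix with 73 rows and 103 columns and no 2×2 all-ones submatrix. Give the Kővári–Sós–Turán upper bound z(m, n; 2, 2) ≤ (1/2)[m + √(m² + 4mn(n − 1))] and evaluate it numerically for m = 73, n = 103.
z(73, 103; 2, 2) ≤ (1/2)[73 + √(73² + 4·73·103·102)] = (1/2)[73 + √3073081] = 913.0103

Kővári–Sós–Turán: let r_1, ..., r_73 be the row sums and z = Σ r_i the total number of 1s. Each pair of columns can share at most one row with both entries 1 (else a 2×2 all-ones block appears), so Σ_i C(r_i, 2) ≤ C(103, 2) = 5253. By convexity Σ_i C(r_i, 2) ≥ 73·C(z/73, 2) = z(z − 73)/(2·73), giving z² − 73z − 73·103·102 ≤ 0 and hence z ≤ (1/2)[73 + √(5329 + 4·766938)] = (1/2)[73 + √3073081] ≈ (1/2)(73 + 1753.0205) = 913.0103.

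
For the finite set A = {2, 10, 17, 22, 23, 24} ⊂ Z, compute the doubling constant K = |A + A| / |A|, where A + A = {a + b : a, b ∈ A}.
K = |A + A| / |A| = 19/6

Enumerate A + A = {a + b : a, b ∈ A}. With |A| = 6, there are |A|^2 = 36 ordered sum pairs; collecting distinct values, A + A = {4, 12, 19, 20, 24, 25, 26, 27, 32, 33, 34, 39, 40, 41, 44, 45, 46, 47, 48}, so |A + A| = 19. Thus K = 19/6. For comparison, the minimum possible |A + A| over all 6-element sets is 2·6 − 1 = 11 (so min K = 11/6), attained only by arithmetic progressions.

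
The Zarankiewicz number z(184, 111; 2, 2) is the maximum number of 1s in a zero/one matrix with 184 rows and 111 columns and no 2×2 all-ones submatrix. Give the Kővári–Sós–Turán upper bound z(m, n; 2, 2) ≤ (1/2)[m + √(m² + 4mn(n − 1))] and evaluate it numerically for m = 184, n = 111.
z(184, 111; 2, 2) ≤ (1/2)[184 + √(184² + 4·184·111·110)] = (1/2)[184 + √9020416] = 1593.7004

Kővári–Sós–Turán: let r_1, ..., r_184 be the row sums and z = Σ r_i the total number of 1s. Each pair of columns can share at most one row with both entries 1 (else a 2×2 all-ones block appears), so Σ_i C(r_i, 2) ≤ C(111, 2) = 6105. By convexity Σ_i C(r_i, 2) ≥ 184·C(z/184, 2) = z(z − 184)/(2·184), giving z² − 184z − 184·111·110 ≤ 0 and hence z ≤ (1/2)[184 + √(33856 + 4·2246640)] = (1/2)[184 + √9020416] ≈ (1/2)(184 + 3003.4007) = 1593.7004.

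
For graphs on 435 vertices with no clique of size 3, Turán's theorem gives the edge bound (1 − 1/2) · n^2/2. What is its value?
Turán density bound = (1/2) · 435^2/2 = 189225/4 ≈ 47306.25

Turán's theorem: ex(n, K_{r+1}) is achieved by the complete r-partite Turán graph T(n, r) with parts as balanced as possible, and is at most (1 − 1/r) · n^2/2. For r = 2, n = 435: the density bound is (1/2) · 189225/2 = 189225/4 ≈ 47306.25. The integer-valued extremum is e(T(435, 2)) = 47306, which is strictly less than the density bound 189225/4 since 2 ∤ 435 (the parts of T(435, 2) cannot all be equal).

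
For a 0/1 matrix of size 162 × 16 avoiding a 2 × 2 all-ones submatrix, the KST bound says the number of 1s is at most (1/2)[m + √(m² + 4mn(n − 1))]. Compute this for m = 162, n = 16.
z(162, 16; 2, 2) ≤ (1/2)[162 + √(162² + 4·162·16·15)] = (1/2)[162 + √181764] = 294.1689

Kővári–Sós–Turán: let r_1, ..., r_162 be the row sums and z = Σ r_i the total number of 1s. Each pair of columns can share at most one row with both entries 1 (else a 2×2 all-ones block appears), so Σ_i C(r_i, 2) ≤ C(16, 2) = 120. By convexity Σ_i C(r_i, 2) ≥ 162·C(z/162, 2) = z(z − 162)/(2·162), giving z² − 162z − 162·16·15 ≤ 0 and hence z ≤ (1/2)[162 + √(26244 + 4·38880)] = (1/2)[162 + √181764] ≈ (1/2)(162 + 426.3379) = 294.1689.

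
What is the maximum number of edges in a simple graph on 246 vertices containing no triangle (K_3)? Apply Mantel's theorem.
ex(246, K_3) = ⌊246^2/4⌋ = 15129

Mantel (1907): a triangle-free graph on n vertices has at most ⌊n^2/4⌋ edges, with equality for the complete bipartite graph K_{⌊n/2⌋, ⌈n/2⌉}. For n = 246: ⌊246^2/4⌋ = ⌊60516/4⌋ = 15129. The extremal graph is K_{123, 123}, which has 123·123 = 15129 edges.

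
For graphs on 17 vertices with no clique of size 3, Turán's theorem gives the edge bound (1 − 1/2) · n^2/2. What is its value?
Turán density bound = (1/2) · 17^2/2 = 289/4 ≈ 72.25

Turán's theorem: ex(n, K_{r+1}) is achieved by the complete r-partite Turán graph T(n, r) with parts as balanced as possible, and is at most (1 − 1/r) · n^2/2. For r = 2, n = 17: the density bound is (1/2) · 289/2 = 289/4 ≈ 72.25. The integer-valued extremum is e(T(17, 2)) = 72, which is strictly less than the density bound 289/4 since 2 ∤ 17 (the parts of T(17, 2) cannot all be equal).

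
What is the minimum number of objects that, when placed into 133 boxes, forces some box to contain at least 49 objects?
n = (49 − 1)·133 + 1 = 6385

By the generalised pigeonhole principle, to guarantee some box contains ≥ r objects we need more than (r − 1) · k objects total. Threshold: n = (r − 1) · k + 1. With r = 49 and k = 133: n = 48 · 133 + 1 = 6384 + 1 = 6385. For n = 6384 = 48 · 133, we can put exactly 48 objects in every box, avoiding 49 in any single one — so 6385 is tight.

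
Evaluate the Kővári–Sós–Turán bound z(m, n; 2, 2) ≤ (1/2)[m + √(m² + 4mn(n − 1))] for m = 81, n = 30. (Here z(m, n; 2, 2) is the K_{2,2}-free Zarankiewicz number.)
z(81, 30; 2, 2) ≤ (1/2)[81 + √(81² + 4·81·30·29)] = (1/2)[81 + √288441] = 309.0335

Kővári–Sós–Turán: let r_1, ..., r_81 be the row sums and z = Σ r_i the total number of 1s. Each pair of columns can share at most one row with both entries 1 (else a 2×2 all-ones block appears), so Σ_i C(r_i, 2) ≤ C(30, 2) = 435. By convexity Σ_i C(r_i, 2) ≥ 81·C(z/81, 2) = z(z − 81)/(2·81), giving z² − 81z − 81·30·29 ≤ 0 and hence z ≤ (1/2)[81 + √(6561 + 4·70470)] = (1/2)[81 + √288441] ≈ (1/2)(81 + 537.067) = 309.0335.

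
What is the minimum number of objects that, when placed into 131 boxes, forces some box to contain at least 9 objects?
n = (9 − 1)·131 + 1 = 1049

By the generalised pigeonhole principle, to guarantee some box contains ≥ r objects we need more than (r − 1) · k objects total. Threshold: n = (r − 1) · k + 1. With r = 9 and k = 131: n = 8 · 131 + 1 = 1048 + 1 = 1049. For n = 1048 = 8 · 131, we can put exactly 8 objects in every box, avoiding 9 in any single one — so 1049 is tight.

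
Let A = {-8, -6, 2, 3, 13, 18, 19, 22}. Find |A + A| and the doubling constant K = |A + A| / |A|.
K = |A + A| / |A| = 33/8

Enumerate A + A = {a + b : a, b ∈ A}. With |A| = 8, there are |A|^2 = 64 ordered sum pairs; collecting distinct values, A + A = {-16, -14, -12, -6, -5, -4, -3, 4, 5, 6, 7, 10, 11, 12, 13, 14, 15, 16, 20, 21, 22, 24, 25, 26, 31, 32, 35, 36, 37, 38, 40, 41, 44}, so |A + A| = 33. Thus K = 33/8. For comparison, the minimum possible |A + A| over all 8-element sets is 2·8 − 1 = 15 (so min K = 15/8), attained only by arithmetic progressions.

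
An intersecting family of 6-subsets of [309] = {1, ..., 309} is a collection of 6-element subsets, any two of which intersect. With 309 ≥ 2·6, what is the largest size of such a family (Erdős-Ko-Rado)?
max |F| = C(308, 5) = 22356442416

Erdős-Ko-Rado (1961): when n ≥ 2k, max |F| = C(n−1, k−1). The bound is attained by the star {A : i ∈ A} for any fixed i ∈ [n]. Here C(309−1, 6−1) = C(308, 5) = 22356442416.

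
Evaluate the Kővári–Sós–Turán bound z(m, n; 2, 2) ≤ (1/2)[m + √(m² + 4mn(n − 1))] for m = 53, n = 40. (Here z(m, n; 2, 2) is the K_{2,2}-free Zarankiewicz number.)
z(53, 40; 2, 2) ≤ (1/2)[53 + √(53² + 4·53·40·39)] = (1/2)[53 + √333529] = 315.2598

Kővári–Sós–Turán: let r_1, ..., r_53 be the row sums and z = Σ r_i the total number of 1s. Each pair of columns can share at most one row with both entries 1 (else a 2×2 all-ones block appears), so Σ_i C(r_i, 2) ≤ C(40, 2) = 780. By convexity Σ_i C(r_i, 2) ≥ 53·C(z/53, 2) = z(z − 53)/(2·53), giving z² − 53z − 53·40·39 ≤ 0 and hence z ≤ (1/2)[53 + √(2809 + 4·82680)] = (1/2)[53 + √333529] ≈ (1/2)(53 + 577.5197) = 315.2598.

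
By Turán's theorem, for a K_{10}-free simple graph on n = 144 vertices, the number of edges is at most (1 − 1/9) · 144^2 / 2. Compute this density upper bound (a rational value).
Turán density bound = (8/9) · 144^2/2 = 9216

Turán's theorem: ex(n, K_{r+1}) is achieved by the complete r-partite Turán graph T(n, r) with parts as balanced as possible, and is at most (1 − 1/r) · n^2/2. For r = 9, n = 144: the density bound is (8/9) · 20736/2 = 9216. Since 9 ∣ 144, the Turán graph T(144, 9) has parts of equal size 16, and its edge count e(T(144, 9)) = 9216 attains the density bound exactly.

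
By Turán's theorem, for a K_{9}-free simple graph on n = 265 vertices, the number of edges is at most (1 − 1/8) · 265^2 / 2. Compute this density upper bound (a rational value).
Turán density bound = (7/8) · 265^2/2 = 491575/16 ≈ 30723.4375

Turán's theorem: ex(n, K_{r+1}) is achieved by the complete r-partite Turán graph T(n, r) with parts as balanced as possible, and is at most (1 − 1/r) · n^2/2. For r = 8, n = 265: the density bound is (7/8) · 70225/2 = 491575/16 ≈ 30723.4375. The integer-valued extremum is e(T(265, 8)) = 30723, which is strictly less than the density bound 491575/16 since 8 ∤ 265 (the parts of T(265, 8) cannot all be equal).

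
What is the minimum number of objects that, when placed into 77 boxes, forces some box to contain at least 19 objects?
n = (19 − 1)·77 + 1 = 1387

By the generalised pigeonhole principle, to guarantee some box contains ≥ r objects we need more than (r − 1) · k objects total. Threshold: n = (r − 1) · k + 1. With r = 19 and k = 77: n = 18 · 77 + 1 = 1386 + 1 = 1387. For n = 1386 = 18 · 77, we can put exactly 18 objects in every box, avoiding 19 in any single one — so 1387 is tight.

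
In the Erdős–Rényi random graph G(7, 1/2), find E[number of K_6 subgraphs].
E[# K_6] = C(7, 6) · (1/2)^C(6, 2) = 7 / 2^15 ≈ 0.000214

For each 6-subset S of vertices (there are C(7, 6) = 7 such S), let X_S = 1 if S induces a K_6 (all C(6, 2) = 15 edges present). Then P(X_S = 1) = (1/2)^15 = 1/32768. By linearity of expectation, E[# K_6] = C(7, 6) · (1/2)^15 = 7 / 32768 ≈ 0.000214.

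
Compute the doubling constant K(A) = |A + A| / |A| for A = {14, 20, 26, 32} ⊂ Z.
K = |A + A| / |A| = 7/4

Enumerate A + A = {a + b : a, b ∈ A}. With |A| = 4, there are |A|^2 = 16 ordered sum pairs; collecting distinct values, A + A = {28, 34, 40, 46, 52, 58, 64}, so |A + A| = 7. Thus K = 7/4. Here |A + A| = 2|A| − 1 = 7, the minimum possible — so K = 7/4 is minimal, which holds iff A is an arithmetic progression.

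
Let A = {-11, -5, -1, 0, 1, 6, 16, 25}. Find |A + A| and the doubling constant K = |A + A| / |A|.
K = |A + A| / |A| = 31/8

Enumerate A + A = {a + b : a, b ∈ A}. With |A| = 8, there are |A|^2 = 64 ordered sum pairs; collecting distinct values, A + A = {-22, -16, -12, -11, -10, -6, -5, -4, -2, -1, 0, 1, 2, 5, 6, 7, 11, 12, 14, 15, 16, 17, 20, 22, 24, 25, 26, 31, 32, 41, 50}, so |A + A| = 31. Thus K = 31/8. For comparison, the minimum possible |A + A| over all 8-element sets is 2·8 − 1 = 15 (so min K = 15/8), attained only by arithmetic progressions.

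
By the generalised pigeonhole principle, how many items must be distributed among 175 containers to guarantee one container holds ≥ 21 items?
n = (21 − 1)·175 + 1 = 3501

By the generalised pigeonhole principle, to guarantee some box contains ≥ r objects we need more than (r − 1) · k objects total. Threshold: n = (r − 1) · k + 1. With r = 21 and k = 175: n = 20 · 175 + 1 = 3500 + 1 = 3501. For n = 3500 = 20 · 175, we can put exactly 20 objects in every box, avoiding 21 in any single one — so 3501 is tight.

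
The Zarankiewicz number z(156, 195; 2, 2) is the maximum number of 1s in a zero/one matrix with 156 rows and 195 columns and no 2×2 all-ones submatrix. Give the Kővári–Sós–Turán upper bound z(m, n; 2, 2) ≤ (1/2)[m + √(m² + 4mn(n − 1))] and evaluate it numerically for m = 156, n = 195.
z(156, 195; 2, 2) ≤ (1/2)[156 + √(156² + 4·156·195·194)] = (1/2)[156 + √23630256] = 2508.5481

Kővári–Sós–Turán: let r_1, ..., r_156 be the row sums and z = Σ r_i the total number of 1s. Each pair of columns can share at most one row with both entries 1 (else a 2×2 all-ones block appears), so Σ_i C(r_i, 2) ≤ C(195, 2) = 18915. By convexity Σ_i C(r_i, 2) ≥ 156·C(z/156, 2) = z(z − 156)/(2·156), giving z² − 156z − 156·195·194 ≤ 0 and hence z ≤ (1/2)[156 + √(24336 + 4·5901480)] = (1/2)[156 + √23630256] ≈ (1/2)(156 + 4861.0962) = 2508.5481.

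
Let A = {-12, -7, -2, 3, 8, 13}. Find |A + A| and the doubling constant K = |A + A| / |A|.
K = |A + A| / |A| = 11/6

Enumerate A + A = {a + b : a, b ∈ A}. With |A| = 6, there are |A|^2 = 36 ordered sum pairs; collecting distinct values, A + A = {-24, -19, -14, -9, -4, 1, 6, 11, 16, 21, 26}, so |A + A| = 11. Thus K = 11/6. Here |A + A| = 2|A| − 1 = 11, the minimum possible — so K = 11/6 is minimal, which holds iff A is an arithmetic progression.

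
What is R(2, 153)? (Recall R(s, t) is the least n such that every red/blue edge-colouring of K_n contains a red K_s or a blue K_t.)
R(2, 153) = 153

R(2, k) = k for all k ≥ 2: in a 2-colouring of K_k, either some edge is red (a red K_2) or all edges are blue (a blue K_k). And K_{152} coloured all-blue has no blue K_153, so R(2, 153) > 152. Hence R(2, 153) = 153.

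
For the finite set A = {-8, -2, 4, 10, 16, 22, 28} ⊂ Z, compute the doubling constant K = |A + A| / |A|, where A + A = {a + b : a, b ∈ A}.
K = |A + A| / |A| = 13/7

Enumerate A + A = {a + b : a, b ∈ A}. With |A| = 7, there are |A|^2 = 49 ordered sum pairs; collecting distinct values, A + A = {-16, -10, -4, 2, 8, 14, 20, 26, 32, 38, 44, 50, 56}, so |A + A| = 13. Thus K = 13/7. Here |A + A| = 2|A| − 1 = 13, the minimum possible — so K = 13/7 is minimal, which holds iff A is an arithmetic progression.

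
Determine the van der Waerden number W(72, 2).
W(72, 2) = 72 + 1 = 73

A 2-term AP is any pair of integers, so a monochromatic 2-AP exists iff some colour is used at least twice. With 72 colours, the colouring i ↦ i on {1, ..., 72} uses each colour once, avoiding any monochromatic pair, so W(72, 2) > 72. For {1, ..., 73}, pigeonhole forces two integers of the same colour, which form a monochromatic 2-AP. Hence W(72, 2) = 73.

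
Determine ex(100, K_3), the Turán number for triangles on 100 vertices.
ex(100, K_3) = ⌊100^2/4⌋ = 2500

Mantel (1907): a triangle-free graph on n vertices has at most ⌊n^2/4⌋ edges, with equality for the complete bipartite graph K_{⌊n/2⌋, ⌈n/2⌉}. For n = 100: ⌊100^2/4⌋ = ⌊10000/4⌋ = 2500. The extremal graph is K_{50, 50}, which has 50·50 = 2500 edges.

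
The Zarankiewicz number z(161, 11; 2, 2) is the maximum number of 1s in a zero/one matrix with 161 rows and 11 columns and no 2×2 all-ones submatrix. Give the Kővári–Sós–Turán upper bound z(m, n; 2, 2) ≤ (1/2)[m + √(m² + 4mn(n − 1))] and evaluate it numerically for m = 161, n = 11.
z(161, 11; 2, 2) ≤ (1/2)[161 + √(161² + 4·161·11·10)] = (1/2)[161 + √96761] = 236.0322

Kővári–Sós–Turán: let r_1, ..., r_161 be the row sums and z = Σ r_i the total number of 1s. Each pair of columns can share at most one row with both entries 1 (else a 2×2 all-ones block appears), so Σ_i C(r_i, 2) ≤ C(11, 2) = 55. By convexity Σ_i C(r_i, 2) ≥ 161·C(z/161, 2) = z(z − 161)/(2·161), giving z² − 161z − 161·11·10 ≤ 0 and hence z ≤ (1/2)[161 + √(25921 + 4·17710)] = (1/2)[161 + √96761] ≈ (1/2)(161 + 311.0643) = 236.0322.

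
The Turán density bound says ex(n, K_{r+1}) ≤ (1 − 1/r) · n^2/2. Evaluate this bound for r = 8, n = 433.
Turán density bound = (7/8) · 433^2/2 = 1312423/16 ≈ 82026.4375

Turán's theorem: ex(n, K_{r+1}) is achieved by the complete r-partite Turán graph T(n, r) with parts as balanced as possible, and is at most (1 − 1/r) · n^2/2. For r = 8, n = 433: the density bound is (7/8) · 187489/2 = 1312423/16 ≈ 82026.4375. The integer-valued extremum is e(T(433, 8)) = 82026, which is strictly less than the density bound 1312423/16 since 8 ∤ 433 (the parts of T(433, 8) cannot all be equal).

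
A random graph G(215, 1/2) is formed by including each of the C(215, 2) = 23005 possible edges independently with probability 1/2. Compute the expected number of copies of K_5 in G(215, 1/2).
E[# K_5] = C(215, 5) · (1/2)^C(5, 2) = 3653161793 / 2^10 ≈ 3567540.813477

For each 5-subset S of vertices (there are C(215, 5) = 3653161793 such S), let X_S = 1 if S induces a K_5 (all C(5, 2) = 10 edges present). Then P(X_S = 1) = (1/2)^10 = 1/1024. By linearity of expectation, E[# K_5] = C(215, 5) · (1/2)^10 = 3653161793 / 1024 ≈ 3567540.813477.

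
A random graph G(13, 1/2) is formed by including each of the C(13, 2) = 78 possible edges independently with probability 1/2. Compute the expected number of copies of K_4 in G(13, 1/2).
E[# K_4] = C(13, 4) · (1/2)^C(4, 2) = 715 / 2^6 = 11.171875

For each 4-subset S of vertices (there are C(13, 4) = 715 such S), let X_S = 1 if S induces a K_4 (all C(4, 2) = 6 edges present). Then P(X_S = 1) = (1/2)^6 = 1/64. By linearity of expectation, E[# K_4] = C(13, 4) · (1/2)^6 = 715 / 64 = 11.171875.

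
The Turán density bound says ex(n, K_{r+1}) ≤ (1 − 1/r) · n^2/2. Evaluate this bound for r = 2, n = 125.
Turán density bound = (1/2) · 125^2/2 = 15625/4 ≈ 3906.25

Turán's theorem: ex(n, K_{r+1}) is achieved by the complete r-partite Turán graph T(n, r) with parts as balanced as possible, and is at most (1 − 1/r) · n^2/2. For r = 2, n = 125: the density bound is (1/2) · 15625/2 = 15625/4 ≈ 3906.25. The integer-valued extremum is e(T(125, 2)) = 3906, which is strictly less than the density bound 15625/4 since 2 ∤ 125 (the parts of T(125, 2) cannot all be equal).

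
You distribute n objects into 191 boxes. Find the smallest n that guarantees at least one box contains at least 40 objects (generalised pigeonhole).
n = (40 − 1)·191 + 1 = 7450

By the generalised pigeonhole principle, to guarantee some box contains ≥ r objects we need more than (r − 1) · k objects total. Threshold: n = (r − 1) · k + 1. With r = 40 and k = 191: n = 39 · 191 + 1 = 7449 + 1 = 7450. For n = 7449 = 39 · 191, we can put exactly 39 objects in every box, avoiding 40 in any single one — so 7450 is tight.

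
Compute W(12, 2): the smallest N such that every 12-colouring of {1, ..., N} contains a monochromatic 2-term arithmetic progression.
W(12, 2) = 12 + 1 = 13

A 2-term AP is any pair of integers, so a monochromatic 2-AP exists iff some colour is used at least twice. With 12 colours, the colouring i ↦ i on {1, ..., 12} uses each colour once, avoiding any monochromatic pair, so W(12, 2) > 12. For {1, ..., 13}, pigeonhole forces two integers of the same colour, which form a monochromatic 2-AP. Hence W(12, 2) = 13.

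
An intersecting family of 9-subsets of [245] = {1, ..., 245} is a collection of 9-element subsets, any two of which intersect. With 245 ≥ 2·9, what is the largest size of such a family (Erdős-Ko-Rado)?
max |F| = C(244, 8) = 277486865264862

Erdős-Ko-Rado (1961): when n ≥ 2k, max |F| = C(n−1, k−1). The bound is attained by the star {A : i ∈ A} for any fixed i ∈ [n]. Here C(245−1, 9−1) = C(244, 8) = 277486865264862.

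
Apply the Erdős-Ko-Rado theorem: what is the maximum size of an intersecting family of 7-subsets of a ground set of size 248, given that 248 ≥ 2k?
max |F| = C(247, 6) = 296672379003

The Erdős-Ko-Rado theorem states: for n ≥ 2k, an intersecting family of k-subsets of an n-element set has size at most C(n − 1, k − 1), with equality for 'star' families {A ⊆ [n] : |A| = k, i ∈ A} (fix an element i). For n = 248, k = 7: C(247, 6) = 296672379003.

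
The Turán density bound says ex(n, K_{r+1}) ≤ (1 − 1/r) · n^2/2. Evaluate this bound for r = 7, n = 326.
Turán density bound = (6/7) · 326^2/2 = 318828/7 ≈ 45546.8571

Turán's theorem: ex(n, K_{r+1}) is achieved by the complete r-partite Turán graph T(n, r) with parts as balanced as possible, and is at most (1 − 1/r) · n^2/2. For r = 7, n = 326: the density bound is (6/7) · 106276/2 = 318828/7 ≈ 45546.8571. The integer-valued extremum is e(T(326, 7)) = 45546, which is strictly less than the density bound 318828/7 since 7 ∤ 326 (the parts of T(326, 7) cannot all be equal).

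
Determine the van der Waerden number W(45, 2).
W(45, 2) = 45 + 1 = 46

A 2-term AP is any pair of integers, so a monochromatic 2-AP exists iff some colour is used at least twice. With 45 colours, the colouring i ↦ i on {1, ..., 45} uses each colour once, avoiding any monochromatic pair, so W(45, 2) > 45. For {1, ..., 46}, pigeonhole forces two integers of the same colour, which form a monochromatic 2-AP. Hence W(45, 2) = 46.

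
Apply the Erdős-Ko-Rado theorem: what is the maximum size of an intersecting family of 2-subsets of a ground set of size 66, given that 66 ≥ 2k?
max |F| = C(65, 1) = 65

The Erdős-Ko-Rado theorem states: for n ≥ 2k, an intersecting family of k-subsets of an n-element set has size at most C(n − 1, k − 1), with equality for 'star' families {A ⊆ [n] : |A| = k, i ∈ A} (fix an element i). For n = 66, k = 2: C(65, 1) = 65.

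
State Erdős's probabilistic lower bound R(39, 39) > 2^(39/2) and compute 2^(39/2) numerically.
2^(39/2) = 741455.2002; so R(39, 39) > 741455.2002

Colour each edge of K_n uniformly at random with red/blue. The expected number of monochromatic K_39 is C(n, 39) · 2 · 2^(−C(39,2)). If C(n, 39) · 2^(1 − C(39,2)) < 1, then with positive probability no monochromatic K_39 exists, so R(39, 39) > n. The standard estimate C(n, 39) ≤ n^39/39! shows this inequality holds whenever n ≤ 2^(39/2) (since 39! · 2^(C(39,2) − 1) > 2^(39^2/2) ≥ n^39). Hence R(39, 39) > 2^(39/2) = 741455.2002.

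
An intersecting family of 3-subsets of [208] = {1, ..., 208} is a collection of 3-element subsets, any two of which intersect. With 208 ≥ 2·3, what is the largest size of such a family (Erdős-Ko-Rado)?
max |F| = C(207, 2) = 21321

Erdős-Ko-Rado (1961): when n ≥ 2k, max |F| = C(n−1, k−1). The bound is attained by the star {A : i ∈ A} for any fixed i ∈ [n]. Here C(208−1, 3−1) = C(207, 2) = 21321.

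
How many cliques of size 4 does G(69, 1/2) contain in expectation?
E[# K_4] = C(69, 4) · (1/2)^C(4, 2) = 864501 / 2^6 = 13507.828125

For each 4-subset S of vertices (there are C(69, 4) = 864501 such S), let X_S = 1 if S induces a K_4 (all C(4, 2) = 6 edges present). Then P(X_S = 1) = (1/2)^6 = 1/64. By linearity of expectation, E[# K_4] = C(69, 4) · (1/2)^6 = 864501 / 64 = 13507.828125.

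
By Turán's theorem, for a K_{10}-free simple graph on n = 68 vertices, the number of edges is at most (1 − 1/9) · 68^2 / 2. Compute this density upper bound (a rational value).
Turán density bound = (8/9) · 68^2/2 = 18496/9 ≈ 2055.1111

Turán's theorem: ex(n, K_{r+1}) is achieved by the complete r-partite Turán graph T(n, r) with parts as balanced as possible, and is at most (1 − 1/r) · n^2/2. For r = 9, n = 68: the density bound is (8/9) · 4624/2 = 18496/9 ≈ 2055.1111. The integer-valued extremum is e(T(68, 9)) = 2054, which is strictly less than the density bound 18496/9 since 9 ∤ 68 (the parts of T(68, 9) cannot all be equal).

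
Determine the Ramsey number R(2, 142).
R(2, 142) = 142

R(2, k) = k for all k ≥ 2: in a 2-colouring of K_k, either some edge is red (a red K_2) or all edges are blue (a blue K_k). And K_{141} coloured all-blue has no blue K_142, so R(2, 142) > 141. Hence R(2, 142) = 142.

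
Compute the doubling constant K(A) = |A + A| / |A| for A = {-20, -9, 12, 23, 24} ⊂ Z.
K = |A + A| / |A| = 14/5

Enumerate A + A = {a + b : a, b ∈ A}. With |A| = 5, there are |A|^2 = 25 ordered sum pairs; collecting distinct values, A + A = {-40, -29, -18, -8, 3, 4, 14, 15, 24, 35, 36, 46, 47, 48}, so |A + A| = 14. Thus K = 14/5. For comparison, the minimum possible |A + A| over all 5-element sets is 2·5 − 1 = 9 (so min K = 9/5), attained only by arithmetic progressions.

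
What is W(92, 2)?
W(92, 2) = 92 + 1 = 93

A 2-term AP is any pair of integers, so a monochromatic 2-AP exists iff some colour is used at least twice. With 92 colours, the colouring i ↦ i on {1, ..., 92} uses each colour once, avoiding any monochromatic pair, so W(92, 2) > 92. For {1, ..., 93}, pigeonhole forces two integers of the same colour, which form a monochromatic 2-AP. Hence W(92, 2) = 93.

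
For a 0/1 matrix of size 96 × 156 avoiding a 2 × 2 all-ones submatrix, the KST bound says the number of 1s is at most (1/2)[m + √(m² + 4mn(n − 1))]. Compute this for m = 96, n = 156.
z(96, 156; 2, 2) ≤ (1/2)[96 + √(96² + 4·96·156·155)] = (1/2)[96 + √9294336] = 1572.3307

Kővári–Sós–Turán: let r_1, ..., r_96 be the row sums and z = Σ r_i the total number of 1s. Each pair of columns can share at most one row with both entries 1 (else a 2×2 all-ones block appears), so Σ_i C(r_i, 2) ≤ C(156, 2) = 12090. By convexity Σ_i C(r_i, 2) ≥ 96·C(z/96, 2) = z(z − 96)/(2·96), giving z² − 96z − 96·156·155 ≤ 0 and hence z ≤ (1/2)[96 + √(9216 + 4·2321280)] = (1/2)[96 + √9294336] ≈ (1/2)(96 + 3048.6613) = 1572.3307.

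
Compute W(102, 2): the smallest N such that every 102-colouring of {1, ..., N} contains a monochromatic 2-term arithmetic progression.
W(102, 2) = 102 + 1 = 103

A 2-term AP is any pair of integers, so a monochromatic 2-AP exists iff some colour is used at least twice. With 102 colours, the colouring i ↦ i on {1, ..., 102} uses each colour once, avoiding any monochromatic pair, so W(102, 2) > 102. For {1, ..., 103}, pigeonhole forces two integers of the same colour, which form a monochromatic 2-AP. Hence W(102, 2) = 103.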